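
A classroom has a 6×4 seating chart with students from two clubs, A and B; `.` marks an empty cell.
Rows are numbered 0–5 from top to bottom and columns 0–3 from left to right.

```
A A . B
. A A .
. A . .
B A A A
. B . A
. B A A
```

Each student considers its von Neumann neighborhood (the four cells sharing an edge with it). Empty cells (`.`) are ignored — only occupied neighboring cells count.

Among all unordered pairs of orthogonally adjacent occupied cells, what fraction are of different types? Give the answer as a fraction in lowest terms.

Scan each occupied cell's neighbors to the right and below so each pair is counted once.
Row 0: A(0,0)–A(0,1)= A(0,1)–A(1,1)=  → 0/2 unlike.
Row 1: A(1,1)–A(1,2)= A(1,1)–A(2,1)=  → 0/2 unlike.
Row 2: A(2,1)–A(3,1)=  → 0/1 unlike.
Row 3: B(3,0)–A(3,1)≠ A(3,1)–A(3,2)= A(3,1)–B(4,1)≠ A(3,2)–A(3,3)= A(3,3)–A(4,3)=  → 2/5 unlike.
Row 4: B(4,1)–B(5,1)= A(4,3)–A(5,3)=  → 0/2 unlike.
Row 5: B(5,1)–A(5,2)≠ A(5,2)–A(5,3)=  → 1/2 unlike.
Total adjacent occupied pairs: 14; unlike-type pairs: 3.
3/14 is already in lowest terms.

3/14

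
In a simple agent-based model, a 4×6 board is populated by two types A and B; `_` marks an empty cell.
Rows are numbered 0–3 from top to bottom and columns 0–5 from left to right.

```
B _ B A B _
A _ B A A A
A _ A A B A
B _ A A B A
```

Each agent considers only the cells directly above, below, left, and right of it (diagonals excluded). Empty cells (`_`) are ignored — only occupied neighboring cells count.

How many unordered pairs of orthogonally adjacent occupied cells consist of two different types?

12

Scan each occupied cell's neighbors to the right and below so each pair is counted once.
From row 0: 4 unlike of 6 pairs (running 4/6).
From row 1: 3 unlike of 8 pairs (running 7/14).
From row 2: 3 unlike of 8 pairs (running 10/22).
From row 3: 2 unlike of 3 pairs (running 12/25).
Total adjacent occupied pairs: 25; unlike-type pairs: 12.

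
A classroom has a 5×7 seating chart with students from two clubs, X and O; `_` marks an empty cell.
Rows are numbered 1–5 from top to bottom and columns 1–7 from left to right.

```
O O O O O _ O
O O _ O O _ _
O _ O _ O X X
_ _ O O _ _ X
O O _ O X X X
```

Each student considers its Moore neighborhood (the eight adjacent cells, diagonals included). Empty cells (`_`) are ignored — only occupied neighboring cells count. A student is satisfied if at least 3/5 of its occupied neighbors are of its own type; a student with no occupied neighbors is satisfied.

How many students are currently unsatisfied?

(1,1)O 3/3 ok
(1,2)O 4/4 ok
(1,3)O 4/4 ok
(1,4)O 4/4 ok
(1,5)O 3/3 ok
(1,7)O 0/0 ok
(2,1)O 4/4 ok
(2,2)O 6/6 ok
(2,4)O 6/6 ok
(2,5)O 4/5 ok
(3,1)O 2/2 ok
(3,3)O 4/4 ok
(3,5)O 3/4 ok
(3,6)X 2/4 unhappy
(3,7)X 2/2 ok
(4,3)O 4/4 ok
(4,4)O 4/5 ok
(4,7)X 4/4 ok
(5,1)O 1/1 ok
(5,2)O 2/2 ok
(5,4)O 2/3 ok
(5,5)X 1/3 unhappy
(5,6)X 3/3 ok
(5,7)X 2/2 ok
Unsatisfied: (3,6), (5,5) — 2 in total.

2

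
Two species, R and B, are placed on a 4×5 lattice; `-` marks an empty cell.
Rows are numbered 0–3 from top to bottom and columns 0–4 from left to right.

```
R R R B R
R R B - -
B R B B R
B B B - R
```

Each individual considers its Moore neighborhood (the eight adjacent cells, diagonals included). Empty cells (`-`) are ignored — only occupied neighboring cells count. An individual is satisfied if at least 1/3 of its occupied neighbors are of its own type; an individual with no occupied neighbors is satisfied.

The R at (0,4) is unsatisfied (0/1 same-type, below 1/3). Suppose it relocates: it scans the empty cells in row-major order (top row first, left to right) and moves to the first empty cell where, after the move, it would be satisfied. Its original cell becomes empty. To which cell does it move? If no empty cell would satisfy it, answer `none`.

(1,3)

Vacating (0,4). Empty cells in order:
  (1,3): 2/6 same-type → satisfied — stop here.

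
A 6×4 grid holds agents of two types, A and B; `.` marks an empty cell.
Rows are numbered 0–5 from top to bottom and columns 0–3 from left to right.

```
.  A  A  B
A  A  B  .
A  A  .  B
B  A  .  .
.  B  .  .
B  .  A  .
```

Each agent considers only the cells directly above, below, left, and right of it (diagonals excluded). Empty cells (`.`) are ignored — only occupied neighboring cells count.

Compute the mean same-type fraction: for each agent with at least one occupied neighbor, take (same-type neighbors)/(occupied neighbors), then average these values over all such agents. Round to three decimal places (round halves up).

0.462

(0,1)A 2/2
(0,2)A 1/3
(0,3)B 0/1
(1,0)A 2/2
(1,1)A 3/4
(1,2)B 0/2
(2,0)A 2/3
(2,1)A 3/3
(2,3)B — no occupied neighbors
(3,0)B 0/2
(3,1)A 1/3
(4,1)B 0/1
(5,0)B — no occupied neighbors
(5,2)A — no occupied neighbors
Sum over 11 agents: 2/2 + 1/3 + 0/1 + 2/2 + 3/4 + 0/2 + 2/3 + 3/3 + 0/2 + 1/3 + 0/1 = 61/12; mean = 61/12 ÷ 11 = 61/132 = 0.462121… → 0.462.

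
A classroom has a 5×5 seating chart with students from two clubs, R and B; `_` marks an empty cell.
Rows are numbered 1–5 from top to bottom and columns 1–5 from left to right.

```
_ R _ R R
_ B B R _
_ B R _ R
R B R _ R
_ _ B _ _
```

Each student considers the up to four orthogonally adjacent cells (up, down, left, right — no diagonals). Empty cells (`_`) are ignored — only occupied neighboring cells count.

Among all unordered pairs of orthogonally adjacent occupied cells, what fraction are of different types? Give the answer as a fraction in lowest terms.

Scan each occupied cell's neighbors to the right and below so each pair is counted once.
Row 1: R(1,2)–B(2,2)≠ R(1,4)–R(1,5)= R(1,4)–R(2,4)=  → 1/3 unlike.
Row 2: B(2,2)–B(2,3)= B(2,2)–B(3,2)= B(2,3)–R(2,4)≠ B(2,3)–R(3,3)≠  → 2/4 unlike.
Row 3: B(3,2)–R(3,3)≠ B(3,2)–B(4,2)= R(3,3)–R(4,3)= R(3,5)–R(4,5)=  → 1/4 unlike.
Row 4: R(4,1)–B(4,2)≠ B(4,2)–R(4,3)≠ R(4,3)–B(5,3)≠  → 3/3 unlike.
Total adjacent occupied pairs: 14; unlike-type pairs: 7.
7/14 reduces to 1/2.

1/2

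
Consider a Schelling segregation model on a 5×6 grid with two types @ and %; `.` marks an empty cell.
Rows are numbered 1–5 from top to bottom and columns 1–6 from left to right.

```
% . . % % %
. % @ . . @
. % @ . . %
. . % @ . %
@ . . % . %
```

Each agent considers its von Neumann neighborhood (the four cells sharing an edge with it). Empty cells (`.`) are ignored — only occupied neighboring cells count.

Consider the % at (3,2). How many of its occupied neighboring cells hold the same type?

Occupied neighbors of (3,2): (2,2)=%, (3,3)=@.
Same type (%): 1 of 2.

1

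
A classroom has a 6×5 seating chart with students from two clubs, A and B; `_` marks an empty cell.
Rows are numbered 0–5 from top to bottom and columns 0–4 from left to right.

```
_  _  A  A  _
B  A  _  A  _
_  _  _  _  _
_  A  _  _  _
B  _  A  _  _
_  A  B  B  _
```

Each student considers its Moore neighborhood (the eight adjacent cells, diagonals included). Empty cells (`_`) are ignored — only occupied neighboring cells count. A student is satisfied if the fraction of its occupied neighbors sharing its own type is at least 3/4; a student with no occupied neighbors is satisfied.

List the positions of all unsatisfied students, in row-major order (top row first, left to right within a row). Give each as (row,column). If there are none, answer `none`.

(1,0), (1,1), (3,1), (4,0), (4,2), (5,1), (5,2), (5,3)

(0,2)A 3/3 ok
(0,3)A 2/2 ok
(1,0)B 0/1 unhappy
(1,1)A 1/2 unhappy
(1,3)A 2/2 ok
(3,1)A 1/2 unhappy
(4,0)B 0/2 unhappy
(4,2)A 2/4 unhappy
(5,1)A 1/3 unhappy
(5,2)B 1/3 unhappy
(5,3)B 1/2 unhappy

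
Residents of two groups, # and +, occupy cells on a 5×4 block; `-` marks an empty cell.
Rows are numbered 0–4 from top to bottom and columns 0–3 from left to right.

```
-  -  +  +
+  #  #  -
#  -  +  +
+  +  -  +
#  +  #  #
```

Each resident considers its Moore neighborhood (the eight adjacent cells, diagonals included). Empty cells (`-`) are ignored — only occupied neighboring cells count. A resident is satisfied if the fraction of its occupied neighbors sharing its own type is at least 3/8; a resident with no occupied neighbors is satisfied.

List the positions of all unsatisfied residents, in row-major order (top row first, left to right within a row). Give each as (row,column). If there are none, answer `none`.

(0,2)+ 1/3 unhappy
(0,3)+ 1/2 ok
(1,0)+ 0/2 unhappy
(1,1)# 2/5 ok
(1,2)# 1/5 unhappy
(2,0)# 1/4 unhappy
(2,2)+ 3/5 ok
(2,3)+ 2/3 ok
(3,0)+ 2/4 ok
(3,1)+ 3/6 ok
(3,3)+ 2/4 ok
(4,0)# 0/3 unhappy
(4,1)+ 2/4 ok
(4,2)# 1/4 unhappy
(4,3)# 1/2 ok

(0,2), (1,0), (1,2), (2,0), (4,0), (4,2)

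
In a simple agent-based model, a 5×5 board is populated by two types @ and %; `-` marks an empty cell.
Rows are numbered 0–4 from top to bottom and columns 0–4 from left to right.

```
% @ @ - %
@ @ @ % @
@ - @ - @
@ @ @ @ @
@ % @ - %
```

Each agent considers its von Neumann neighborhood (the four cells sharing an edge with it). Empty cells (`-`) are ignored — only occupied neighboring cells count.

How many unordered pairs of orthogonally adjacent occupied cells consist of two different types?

Scan each occupied cell's neighbors to the right and below so each pair is counted once.
Row 0: %(0,0)–@(0,1)≠ %(0,0)–@(1,0)≠ @(0,1)–@(0,2)= @(0,1)–@(1,1)= @(0,2)–@(1,2)= %(0,4)–@(1,4)≠  → 3/6 unlike.
Row 1: @(1,0)–@(1,1)= @(1,0)–@(2,0)= @(1,1)–@(1,2)= @(1,2)–%(1,3)≠ @(1,2)–@(2,2)= %(1,3)–@(1,4)≠ @(1,4)–@(2,4)=  → 2/7 unlike.
Row 2: @(2,0)–@(3,0)= @(2,2)–@(3,2)= @(2,4)–@(3,4)=  → 0/3 unlike.
Row 3: @(3,0)–@(3,1)= @(3,0)–@(4,0)= @(3,1)–@(3,2)= @(3,1)–%(4,1)≠ @(3,2)–@(3,3)= @(3,2)–@(4,2)= @(3,3)–@(3,4)= @(3,4)–%(4,4)≠  → 2/8 unlike.
Row 4: @(4,0)–%(4,1)≠ %(4,1)–@(4,2)≠  → 2/2 unlike.
Total adjacent occupied pairs: 26; unlike-type pairs: 9.

9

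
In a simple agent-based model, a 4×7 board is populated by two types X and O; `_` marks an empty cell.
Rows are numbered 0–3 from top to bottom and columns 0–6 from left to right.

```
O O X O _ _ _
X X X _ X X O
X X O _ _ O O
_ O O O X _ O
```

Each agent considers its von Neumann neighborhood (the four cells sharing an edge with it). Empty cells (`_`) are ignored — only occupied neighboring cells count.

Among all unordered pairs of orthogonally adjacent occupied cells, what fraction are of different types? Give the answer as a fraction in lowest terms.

Scan each occupied cell's neighbors to the right and below so each pair is counted once.
From row 0: 4 unlike of 6 pairs (running 4/6).
From row 1: 3 unlike of 9 pairs (running 7/15).
From row 2: 2 unlike of 6 pairs (running 9/21).
From row 3: 1 unlike of 3 pairs (running 10/24).
Total adjacent occupied pairs: 24; unlike-type pairs: 10.
10/24 reduces to 5/12.

5/12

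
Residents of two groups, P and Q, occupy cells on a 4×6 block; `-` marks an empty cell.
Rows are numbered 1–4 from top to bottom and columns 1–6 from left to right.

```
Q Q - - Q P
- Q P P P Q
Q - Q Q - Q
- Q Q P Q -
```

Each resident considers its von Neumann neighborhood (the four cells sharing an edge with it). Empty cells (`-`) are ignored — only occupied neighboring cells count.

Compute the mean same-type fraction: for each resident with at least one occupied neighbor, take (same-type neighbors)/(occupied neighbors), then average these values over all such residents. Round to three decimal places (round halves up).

0.490

Row 1: (1,1)Q 1/1 · (1,2)Q 2/2 · (1,5)Q 0/2 · (1,6)P 0/2
Row 2: (2,2)Q 1/2 · (2,3)P 1/3 · (2,4)P 2/3 · (2,5)P 1/3 · (2,6)Q 1/3
Row 3: (3,1)Q — no occupied neighbors · (3,3)Q 2/3 · (3,4)Q 1/3 · (3,6)Q 1/1
Row 4: (4,2)Q 1/1 · (4,3)Q 2/3 · (4,4)P 0/3 · (4,5)Q 0/1
Sum over 16 residents: 1/1 + 2/2 + 0/2 + 0/2 + 1/2 + 1/3 + 2/3 + 1/3 + 1/3 + 2/3 + 1/3 + 1/1 + 1/1 + 2/3 + 0/3 + 0/1 = 47/6; mean = 47/6 ÷ 16 = 47/96 = 0.489583… → 0.490.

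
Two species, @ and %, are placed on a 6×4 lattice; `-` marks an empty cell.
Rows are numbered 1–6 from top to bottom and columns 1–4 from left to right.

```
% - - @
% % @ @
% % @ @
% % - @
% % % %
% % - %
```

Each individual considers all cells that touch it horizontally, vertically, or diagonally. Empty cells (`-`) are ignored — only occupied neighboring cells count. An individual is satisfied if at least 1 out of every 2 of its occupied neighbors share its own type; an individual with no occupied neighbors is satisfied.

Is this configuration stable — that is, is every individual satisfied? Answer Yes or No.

Yes

(1,1)% 2/2 satisfied
(1,4)@ 2/2 satisfied
(2,1)% 4/4 satisfied
(2,2)% 4/6 satisfied
(2,3)@ 4/6 satisfied
(2,4)@ 4/4 satisfied
(3,1)% 5/5 satisfied
(3,2)% 5/7 satisfied
(3,3)@ 4/7 satisfied
(3,4)@ 4/4 satisfied
(4,1)% 5/5 satisfied
(4,2)% 6/7 satisfied
(4,4)@ 2/4 satisfied
(5,1)% 5/5 satisfied
(5,2)% 6/6 satisfied
(5,3)% 5/6 satisfied
(5,4)% 2/3 satisfied
(6,1)% 3/3 satisfied
(6,2)% 4/4 satisfied
(6,4)% 2/2 satisfied
All meet the threshold, so the configuration is stable.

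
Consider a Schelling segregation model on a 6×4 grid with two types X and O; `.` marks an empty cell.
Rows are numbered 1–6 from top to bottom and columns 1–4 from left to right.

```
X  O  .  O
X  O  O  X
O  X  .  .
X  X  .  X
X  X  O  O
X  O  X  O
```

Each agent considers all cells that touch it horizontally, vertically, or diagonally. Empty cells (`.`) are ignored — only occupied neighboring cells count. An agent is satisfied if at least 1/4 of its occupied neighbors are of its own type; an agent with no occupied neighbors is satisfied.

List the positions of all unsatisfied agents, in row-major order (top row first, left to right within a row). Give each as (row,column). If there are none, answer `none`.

Row 1: (1,1)X 1/3 ✓ · (1,2)O 2/4 ✓ · (1,4)O 1/2 ✓
Row 2: (2,1)X 2/5 ✓ · (2,2)O 3/6 ✓ · (2,3)O 3/5 ✓ · (2,4)X 0/2 ✗
Row 3: (3,1)O 1/5 ✗ · (3,2)X 3/6 ✓
Row 4: (4,1)X 4/5 ✓ · (4,2)X 4/6 ✓ · (4,4)X 0/2 ✗
Row 5: (5,1)X 4/5 ✓ · (5,2)X 5/7 ✓ · (5,3)O 3/7 ✓ · (5,4)O 2/4 ✓
Row 6: (6,1)X 2/3 ✓ · (6,2)O 1/5 ✗ · (6,3)X 1/5 ✗ · (6,4)O 2/3 ✓

(2,4), (3,1), (4,4), (6,2), (6,3)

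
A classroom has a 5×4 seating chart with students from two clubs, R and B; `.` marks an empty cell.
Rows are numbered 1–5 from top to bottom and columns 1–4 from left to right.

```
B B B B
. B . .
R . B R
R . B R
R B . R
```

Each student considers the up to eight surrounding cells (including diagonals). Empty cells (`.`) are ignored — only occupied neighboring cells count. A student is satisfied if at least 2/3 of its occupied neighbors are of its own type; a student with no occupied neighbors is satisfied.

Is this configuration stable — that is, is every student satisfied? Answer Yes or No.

Row 1: (1,1)B 2/2 ✓ · (1,2)B 3/3 ✓ · (1,3)B 3/3 ✓ · (1,4)B 1/1 ✓
Row 2: (2,2)B 4/5 ✓
Row 3: (3,1)R 1/2 ✗ · (3,3)B 2/4 ✗ · (3,4)R 1/3 ✗
Row 4: (4,1)R 2/3 ✓ · (4,3)B 2/5 ✗ · (4,4)R 2/4 ✗
Row 5: (5,1)R 1/2 ✗ · (5,2)B 1/3 ✗ · (5,4)R 1/2 ✗
For instance (3,1) has only 1/2 same-type neighbors, below 2/3.

No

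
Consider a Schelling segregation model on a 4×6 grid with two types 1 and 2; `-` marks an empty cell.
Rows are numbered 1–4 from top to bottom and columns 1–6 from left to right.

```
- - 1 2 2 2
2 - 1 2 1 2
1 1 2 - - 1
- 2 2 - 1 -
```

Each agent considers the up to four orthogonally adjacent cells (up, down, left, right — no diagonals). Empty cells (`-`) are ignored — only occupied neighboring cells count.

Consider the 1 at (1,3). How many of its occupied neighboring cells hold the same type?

1

Occupied neighbors of (1,3): (2,3)=1, (1,4)=2.
Same type (1): 1 of 2.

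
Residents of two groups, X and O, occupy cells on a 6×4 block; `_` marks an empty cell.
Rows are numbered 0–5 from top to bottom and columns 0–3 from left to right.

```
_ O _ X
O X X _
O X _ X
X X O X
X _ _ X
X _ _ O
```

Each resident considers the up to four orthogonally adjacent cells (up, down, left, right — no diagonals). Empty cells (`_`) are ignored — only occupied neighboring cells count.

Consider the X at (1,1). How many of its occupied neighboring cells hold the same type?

2

Occupied neighbors of (1,1): (0,1)=O, (2,1)=X, (1,0)=O, (1,2)=X.
Same type (X): 2 of 4.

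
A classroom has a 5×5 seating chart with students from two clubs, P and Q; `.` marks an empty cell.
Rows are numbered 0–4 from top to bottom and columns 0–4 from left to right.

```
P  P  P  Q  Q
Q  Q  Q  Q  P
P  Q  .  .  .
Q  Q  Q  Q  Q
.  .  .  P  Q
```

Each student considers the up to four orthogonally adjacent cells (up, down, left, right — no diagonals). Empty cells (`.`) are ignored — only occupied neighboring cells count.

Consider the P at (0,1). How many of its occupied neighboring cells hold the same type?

Occupied neighbors of (0,1): (1,1)=Q, (0,0)=P, (0,2)=P.
Same type (P): 2 of 3.

2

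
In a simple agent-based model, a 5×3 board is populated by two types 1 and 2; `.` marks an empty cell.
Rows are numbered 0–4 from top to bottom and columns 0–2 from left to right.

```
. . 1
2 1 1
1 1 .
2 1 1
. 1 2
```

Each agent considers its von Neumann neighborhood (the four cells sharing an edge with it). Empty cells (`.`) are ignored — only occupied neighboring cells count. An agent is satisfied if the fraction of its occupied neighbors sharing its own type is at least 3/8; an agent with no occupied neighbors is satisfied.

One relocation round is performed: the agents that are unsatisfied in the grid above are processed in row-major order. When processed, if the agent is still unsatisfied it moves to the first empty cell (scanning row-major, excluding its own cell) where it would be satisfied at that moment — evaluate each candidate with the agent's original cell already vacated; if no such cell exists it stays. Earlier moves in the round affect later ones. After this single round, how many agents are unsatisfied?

1

Initially unsatisfied (in order): (1,0), (2,0), (3,0), (4,2).
  (1,0) → (0,0).
  (2,0): now satisfied by earlier moves; stays.
  (3,0): no empty cell satisfies it; stays.
  (4,2) → (4,0).
Resulting grid:
2 . 1
. 1 1
1 1 .
2 1 1
2 1 .
Unsatisfied now: (3,0).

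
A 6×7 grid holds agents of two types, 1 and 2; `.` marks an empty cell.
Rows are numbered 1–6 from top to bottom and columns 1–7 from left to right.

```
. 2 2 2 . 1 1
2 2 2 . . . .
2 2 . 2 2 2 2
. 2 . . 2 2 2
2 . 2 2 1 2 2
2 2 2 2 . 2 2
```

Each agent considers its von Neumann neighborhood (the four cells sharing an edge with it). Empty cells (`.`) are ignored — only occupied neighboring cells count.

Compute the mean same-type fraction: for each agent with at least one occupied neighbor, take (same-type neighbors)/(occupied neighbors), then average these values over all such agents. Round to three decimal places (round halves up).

0.936

(1,2)2 2/2
(1,3)2 3/3
(1,4)2 1/1
(1,6)1 1/1
(1,7)1 1/1
(2,1)2 2/2
(2,2)2 4/4
(2,3)2 2/2
(3,1)2 2/2
(3,2)2 3/3
(3,4)2 1/1
(3,5)2 3/3
(3,6)2 3/3
(3,7)2 2/2
(4,2)2 1/1
(4,5)2 2/3
(4,6)2 4/4
(4,7)2 3/3
(5,1)2 1/1
(5,3)2 2/2
(5,4)2 2/3
(5,5)1 0/3
(5,6)2 3/4
(5,7)2 3/3
(6,1)2 2/2
(6,2)2 2/2
(6,3)2 3/3
(6,4)2 2/2
(6,6)2 2/2
(6,7)2 2/2
Sum over 30 agents: 2/2 + 3/3 + 1/1 + 1/1 + 1/1 + 2/2 + 4/4 + 2/2 + 2/2 + 3/3 + 1/1 + 3/3 + 3/3 + 2/2 + 1/1 + 2/3 + 4/4 + 3/3 + 1/1 + 2/2 + 2/3 + 0/3 + 3/4 + 3/3 + 2/2 + 2/2 + 3/3 + 2/2 + 2/2 + 2/2 = 337/12; mean = 337/12 ÷ 30 = 337/360 = 0.936111… → 0.936.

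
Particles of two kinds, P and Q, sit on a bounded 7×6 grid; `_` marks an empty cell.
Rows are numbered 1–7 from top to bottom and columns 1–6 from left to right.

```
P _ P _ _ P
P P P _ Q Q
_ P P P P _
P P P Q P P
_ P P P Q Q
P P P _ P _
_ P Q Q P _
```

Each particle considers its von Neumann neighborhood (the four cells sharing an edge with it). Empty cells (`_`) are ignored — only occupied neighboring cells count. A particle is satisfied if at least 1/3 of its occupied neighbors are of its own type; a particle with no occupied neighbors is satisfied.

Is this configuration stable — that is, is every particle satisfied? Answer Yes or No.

No

Row 1: (1,1)P 1/1 satisfied · (1,3)P 1/1 satisfied · (1,6)P 0/1 not
Row 2: (2,1)P 2/2 satisfied · (2,2)P 3/3 satisfied · (2,3)P 3/3 satisfied · (2,5)Q 1/2 satisfied · (2,6)Q 1/2 satisfied
Row 3: (3,2)P 3/3 satisfied · (3,3)P 4/4 satisfied · (3,4)P 2/3 satisfied · (3,5)P 2/3 satisfied
Row 4: (4,1)P 1/1 satisfied · (4,2)P 4/4 satisfied · (4,3)P 3/4 satisfied · (4,4)Q 0/4 not · (4,5)P 2/4 satisfied · (4,6)P 1/2 satisfied
Row 5: (5,2)P 3/3 satisfied · (5,3)P 4/4 satisfied · (5,4)P 1/3 satisfied · (5,5)Q 1/4 not · (5,6)Q 1/2 satisfied
Row 6: (6,1)P 1/1 satisfied · (6,2)P 4/4 satisfied · (6,3)P 2/3 satisfied · (6,5)P 1/2 satisfied
Row 7: (7,2)P 1/2 satisfied · (7,3)Q 1/3 satisfied · (7,4)Q 1/2 satisfied · (7,5)P 1/2 satisfied
For instance (1,6) has only 0/1 same-type neighbors, below 1/3.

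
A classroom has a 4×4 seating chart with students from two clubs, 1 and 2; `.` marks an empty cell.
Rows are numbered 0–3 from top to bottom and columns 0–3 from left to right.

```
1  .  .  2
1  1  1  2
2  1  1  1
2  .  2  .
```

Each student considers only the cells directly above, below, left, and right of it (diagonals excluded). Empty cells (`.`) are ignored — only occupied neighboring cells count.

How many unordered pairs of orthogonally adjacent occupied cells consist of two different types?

5

Scan each occupied cell's neighbors to the right and below so each pair is counted once.
Row 0: 1(0,0)–1(1,0)= 2(0,3)–2(1,3)=  → 0/2 unlike.
Row 1: 1(1,0)–1(1,1)= 1(1,0)–2(2,0)≠ 1(1,1)–1(1,2)= 1(1,1)–1(2,1)= 1(1,2)–2(1,3)≠ 1(1,2)–1(2,2)= 2(1,3)–1(2,3)≠  → 3/7 unlike.
Row 2: 2(2,0)–1(2,1)≠ 2(2,0)–2(3,0)= 1(2,1)–1(2,2)= 1(2,2)–1(2,3)= 1(2,2)–2(3,2)≠  → 2/5 unlike.
Total adjacent occupied pairs: 14; unlike-type pairs: 5.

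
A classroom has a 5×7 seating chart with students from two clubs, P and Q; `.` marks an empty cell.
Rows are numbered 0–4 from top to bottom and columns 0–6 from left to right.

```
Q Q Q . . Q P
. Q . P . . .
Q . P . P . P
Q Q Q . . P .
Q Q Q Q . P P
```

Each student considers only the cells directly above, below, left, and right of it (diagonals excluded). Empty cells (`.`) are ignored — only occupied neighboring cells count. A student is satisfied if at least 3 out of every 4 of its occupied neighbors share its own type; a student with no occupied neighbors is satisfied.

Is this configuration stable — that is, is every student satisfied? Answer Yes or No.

(0,0)Q 1/1 ✓
(0,1)Q 3/3 ✓
(0,2)Q 1/1 ✓
(0,5)Q 0/1 ✗
(0,6)P 0/1 ✗
(1,1)Q 1/1 ✓
(1,3)P 0/0 ✓
(2,0)Q 1/1 ✓
(2,2)P 0/1 ✗
(2,4)P 0/0 ✓
(2,6)P 0/0 ✓
(3,0)Q 3/3 ✓
(3,1)Q 3/3 ✓
(3,2)Q 2/3 ✗
(3,5)P 1/1 ✓
(4,0)Q 2/2 ✓
(4,1)Q 3/3 ✓
(4,2)Q 3/3 ✓
(4,3)Q 1/1 ✓
(4,5)P 2/2 ✓
(4,6)P 1/1 ✓
For instance (0,5) has only 0/1 same-type neighbors, below 3/4.

No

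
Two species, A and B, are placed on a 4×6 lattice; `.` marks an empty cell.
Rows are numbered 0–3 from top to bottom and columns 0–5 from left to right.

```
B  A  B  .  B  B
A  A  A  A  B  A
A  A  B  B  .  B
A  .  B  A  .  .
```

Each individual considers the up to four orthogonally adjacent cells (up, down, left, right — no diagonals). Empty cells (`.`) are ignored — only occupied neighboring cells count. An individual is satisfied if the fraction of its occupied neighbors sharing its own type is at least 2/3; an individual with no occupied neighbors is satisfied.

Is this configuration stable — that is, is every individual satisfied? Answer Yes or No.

No

Row 0: (0,0)B 0/2 unhappy · (0,1)A 1/3 unhappy · (0,2)B 0/2 unhappy · (0,4)B 2/2 ok · (0,5)B 1/2 unhappy
Row 1: (1,0)A 2/3 ok · (1,1)A 4/4 ok · (1,2)A 2/4 unhappy · (1,3)A 1/3 unhappy · (1,4)B 1/3 unhappy · (1,5)A 0/3 unhappy
Row 2: (2,0)A 3/3 ok · (2,1)A 2/3 ok · (2,2)B 2/4 unhappy · (2,3)B 1/3 unhappy · (2,5)B 0/1 unhappy
Row 3: (3,0)A 1/1 ok · (3,2)B 1/2 unhappy · (3,3)A 0/2 unhappy
For instance (0,0) has only 0/2 same-type neighbors, below 2/3.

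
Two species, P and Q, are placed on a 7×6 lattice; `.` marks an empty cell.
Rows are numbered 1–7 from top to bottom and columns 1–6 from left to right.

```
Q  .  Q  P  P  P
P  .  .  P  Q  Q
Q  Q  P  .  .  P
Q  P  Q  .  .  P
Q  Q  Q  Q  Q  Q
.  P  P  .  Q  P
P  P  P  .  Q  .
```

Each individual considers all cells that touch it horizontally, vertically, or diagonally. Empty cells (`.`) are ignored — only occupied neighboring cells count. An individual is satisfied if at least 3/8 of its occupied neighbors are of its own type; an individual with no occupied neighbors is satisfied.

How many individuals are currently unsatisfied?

10

(1,1)Q 0/1 ✗
(1,3)Q 0/2 ✗
(1,4)P 2/4 ✓
(1,5)P 3/5 ✓
(1,6)P 1/3 ✗
(2,1)P 0/3 ✗
(2,4)P 3/5 ✓
(2,5)Q 1/6 ✗
(2,6)Q 1/4 ✗
(3,1)Q 2/4 ✓
(3,2)Q 3/6 ✓
(3,3)P 2/4 ✓
(3,6)P 1/3 ✗
(4,1)Q 4/5 ✓
(4,2)P 1/8 ✗
(4,3)Q 4/6 ✓
(4,6)P 1/3 ✗
(5,1)Q 2/4 ✓
(5,2)Q 4/7 ✓
(5,3)Q 3/6 ✓
(5,4)Q 4/5 ✓
(5,5)Q 3/5 ✓
(5,6)Q 2/4 ✓
(6,2)P 4/7 ✓
(6,3)P 3/6 ✓
(6,5)Q 4/5 ✓
(6,6)P 0/4 ✗
(7,1)P 2/2 ✓
(7,2)P 4/4 ✓
(7,3)P 3/3 ✓
(7,5)Q 1/2 ✓
Unsatisfied: (1,1), (1,3), (1,6), (2,1), (2,5), (2,6), (3,6), (4,2), (4,6), (6,6) — 10 in total.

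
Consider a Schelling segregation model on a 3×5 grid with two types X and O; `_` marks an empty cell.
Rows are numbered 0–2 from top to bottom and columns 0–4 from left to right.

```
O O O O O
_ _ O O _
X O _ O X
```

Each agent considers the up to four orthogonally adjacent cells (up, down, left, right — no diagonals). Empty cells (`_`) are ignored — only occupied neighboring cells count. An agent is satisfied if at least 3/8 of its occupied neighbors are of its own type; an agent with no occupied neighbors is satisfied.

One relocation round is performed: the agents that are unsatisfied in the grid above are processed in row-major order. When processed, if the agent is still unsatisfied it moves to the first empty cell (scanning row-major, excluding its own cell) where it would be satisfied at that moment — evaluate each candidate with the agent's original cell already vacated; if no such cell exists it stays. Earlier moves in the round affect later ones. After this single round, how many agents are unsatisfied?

Initially unsatisfied (in order): (2,0), (2,1), (2,4).
  (2,0): no empty cell satisfies it; stays.
  (2,1) → (1,0).
  (2,4) → (2,1).
Resulting grid:
O O O O O
O _ O O _
X X _ O _
All satisfied now.

0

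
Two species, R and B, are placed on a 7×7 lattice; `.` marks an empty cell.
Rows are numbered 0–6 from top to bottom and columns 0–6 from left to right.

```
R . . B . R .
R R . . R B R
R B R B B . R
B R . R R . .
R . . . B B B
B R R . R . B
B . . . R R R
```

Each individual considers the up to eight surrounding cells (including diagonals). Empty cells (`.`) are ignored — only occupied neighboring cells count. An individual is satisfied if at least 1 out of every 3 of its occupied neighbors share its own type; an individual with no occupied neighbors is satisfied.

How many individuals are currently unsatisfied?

(0,0)R 2/2 satisfied
(0,3)B 0/1 not
(0,5)R 2/3 satisfied
(1,0)R 3/4 satisfied
(1,1)R 4/5 satisfied
(1,4)R 1/5 not
(1,5)B 1/5 not
(1,6)R 2/3 satisfied
(2,0)R 3/5 satisfied
(2,1)B 1/6 not
(2,2)R 3/5 satisfied
(2,3)B 1/5 not
(2,4)B 2/5 satisfied
(2,6)R 1/2 satisfied
(3,0)B 1/4 not
(3,1)R 3/5 satisfied
(3,3)R 2/5 satisfied
(3,4)R 1/5 not
(4,0)R 2/4 satisfied
(4,4)B 1/4 not
(4,5)B 3/5 satisfied
(4,6)B 2/2 satisfied
(5,0)B 1/3 satisfied
(5,1)R 2/4 satisfied
(5,2)R 1/1 satisfied
(5,4)R 2/4 satisfied
(5,6)B 2/4 satisfied
(6,0)B 1/2 satisfied
(6,4)R 2/2 satisfied
(6,5)R 3/4 satisfied
(6,6)R 1/2 satisfied
Unsatisfied: (0,3), (1,4), (1,5), (2,1), (2,3), (3,0), (3,4), (4,4) — 8 in total.

8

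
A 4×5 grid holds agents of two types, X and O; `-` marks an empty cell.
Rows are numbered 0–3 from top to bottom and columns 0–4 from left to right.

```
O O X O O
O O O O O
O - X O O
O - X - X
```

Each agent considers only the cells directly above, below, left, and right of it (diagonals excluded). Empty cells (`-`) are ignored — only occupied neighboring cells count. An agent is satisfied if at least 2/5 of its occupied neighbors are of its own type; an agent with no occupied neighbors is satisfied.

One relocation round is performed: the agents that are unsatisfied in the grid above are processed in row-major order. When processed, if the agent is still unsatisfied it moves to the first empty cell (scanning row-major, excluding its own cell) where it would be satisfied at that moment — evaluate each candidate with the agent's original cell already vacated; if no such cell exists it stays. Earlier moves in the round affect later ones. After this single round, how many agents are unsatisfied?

0

Initially unsatisfied (in order): (0,2), (2,2), (3,4).
  (0,2) → (3,1).
  (2,2) → (3,3).
  (3,4): now satisfied by earlier moves; stays.
Resulting grid:
O O - O O
O O O O O
O - - O O
O X X X X
All satisfied now.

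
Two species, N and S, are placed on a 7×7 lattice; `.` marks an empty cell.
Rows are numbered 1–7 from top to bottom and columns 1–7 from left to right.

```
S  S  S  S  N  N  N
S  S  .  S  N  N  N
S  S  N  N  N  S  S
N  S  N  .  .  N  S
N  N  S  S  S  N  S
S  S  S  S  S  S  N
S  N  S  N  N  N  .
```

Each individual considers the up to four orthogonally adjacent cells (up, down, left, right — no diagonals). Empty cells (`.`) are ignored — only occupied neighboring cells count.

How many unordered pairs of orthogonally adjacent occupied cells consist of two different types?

Scan each occupied cell's neighbors to the right and below so each pair is counted once.
Row 1: S(1,1)–S(1,2)= S(1,1)–S(2,1)= S(1,2)–S(1,3)= S(1,2)–S(2,2)= S(1,3)–S(1,4)= S(1,4)–N(1,5)≠ S(1,4)–S(2,4)= N(1,5)–N(1,6)= N(1,5)–N(2,5)= N(1,6)–N(1,7)= N(1,6)–N(2,6)= N(1,7)–N(2,7)=  → 1/12 unlike.
Row 2: S(2,1)–S(2,2)= S(2,1)–S(3,1)= S(2,2)–S(3,2)= S(2,4)–N(2,5)≠ S(2,4)–N(3,4)≠ N(2,5)–N(2,6)= N(2,5)–N(3,5)= N(2,6)–N(2,7)= N(2,6)–S(3,6)≠ N(2,7)–S(3,7)≠  → 4/10 unlike.
Row 3: S(3,1)–S(3,2)= S(3,1)–N(4,1)≠ S(3,2)–N(3,3)≠ S(3,2)–S(4,2)= N(3,3)–N(3,4)= N(3,3)–N(4,3)= N(3,4)–N(3,5)= N(3,5)–S(3,6)≠ S(3,6)–S(3,7)= S(3,6)–N(4,6)≠ S(3,7)–S(4,7)=  → 4/11 unlike.
Row 4: N(4,1)–S(4,2)≠ N(4,1)–N(5,1)= S(4,2)–N(4,3)≠ S(4,2)–N(5,2)≠ N(4,3)–S(5,3)≠ N(4,6)–S(4,7)≠ N(4,6)–N(5,6)= S(4,7)–S(5,7)=  → 5/8 unlike.
Row 5: N(5,1)–N(5,2)= N(5,1)–S(6,1)≠ N(5,2)–S(5,3)≠ N(5,2)–S(6,2)≠ S(5,3)–S(5,4)= S(5,3)–S(6,3)= S(5,4)–S(5,5)= S(5,4)–S(6,4)= S(5,5)–N(5,6)≠ S(5,5)–S(6,5)= N(5,6)–S(5,7)≠ N(5,6)–S(6,6)≠ S(5,7)–N(6,7)≠  → 7/13 unlike.
Row 6: S(6,1)–S(6,2)= S(6,1)–S(7,1)= S(6,2)–S(6,3)= S(6,2)–N(7,2)≠ S(6,3)–S(6,4)= S(6,3)–S(7,3)= S(6,4)–S(6,5)= S(6,4)–N(7,4)≠ S(6,5)–S(6,6)= S(6,5)–N(7,5)≠ S(6,6)–N(6,7)≠ S(6,6)–N(7,6)≠  → 5/12 unlike.
Row 7: S(7,1)–N(7,2)≠ N(7,2)–S(7,3)≠ S(7,3)–N(7,4)≠ N(7,4)–N(7,5)= N(7,5)–N(7,6)=  → 3/5 unlike.
Total adjacent occupied pairs: 71; unlike-type pairs: 29.

29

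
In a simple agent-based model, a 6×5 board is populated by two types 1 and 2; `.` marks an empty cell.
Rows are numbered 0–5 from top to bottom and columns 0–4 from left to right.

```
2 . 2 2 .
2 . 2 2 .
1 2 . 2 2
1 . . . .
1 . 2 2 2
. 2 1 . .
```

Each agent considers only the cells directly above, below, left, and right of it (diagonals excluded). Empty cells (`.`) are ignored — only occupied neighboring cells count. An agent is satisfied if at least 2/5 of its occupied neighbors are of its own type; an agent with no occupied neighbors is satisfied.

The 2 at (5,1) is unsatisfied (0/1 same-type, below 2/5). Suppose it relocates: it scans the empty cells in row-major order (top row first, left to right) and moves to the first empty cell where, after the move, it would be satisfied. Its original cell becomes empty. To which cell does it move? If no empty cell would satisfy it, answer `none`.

Vacating (5,1). Empty cells in order:
  (0,1): 2/2 same-type → satisfied — stop here.

(0,1)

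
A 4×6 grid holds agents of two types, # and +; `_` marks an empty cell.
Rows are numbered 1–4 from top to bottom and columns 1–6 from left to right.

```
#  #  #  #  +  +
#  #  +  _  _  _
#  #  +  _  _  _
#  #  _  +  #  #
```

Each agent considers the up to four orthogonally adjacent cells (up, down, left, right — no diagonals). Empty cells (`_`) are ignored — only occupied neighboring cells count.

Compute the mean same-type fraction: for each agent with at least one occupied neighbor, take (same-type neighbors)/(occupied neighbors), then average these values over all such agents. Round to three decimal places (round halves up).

Row 1: (1,1)# 2/2 · (1,2)# 3/3 · (1,3)# 2/3 · (1,4)# 1/2 · (1,5)+ 1/2 · (1,6)+ 1/1
Row 2: (2,1)# 3/3 · (2,2)# 3/4 · (2,3)+ 1/3
Row 3: (3,1)# 3/3 · (3,2)# 3/4 · (3,3)+ 1/2
Row 4: (4,1)# 2/2 · (4,2)# 2/2 · (4,4)+ 0/1 · (4,5)# 1/2 · (4,6)# 1/1
Sum over 17 agents: 2/2 + 3/3 + 2/3 + 1/2 + 1/2 + 1/1 + 3/3 + 3/4 + 1/3 + 3/3 + 3/4 + 1/2 + 2/2 + 2/2 + 0/1 + 1/2 + 1/1 = 25/2; mean = 25/2 ÷ 17 = 25/34 = 0.735294… → 0.735.

0.735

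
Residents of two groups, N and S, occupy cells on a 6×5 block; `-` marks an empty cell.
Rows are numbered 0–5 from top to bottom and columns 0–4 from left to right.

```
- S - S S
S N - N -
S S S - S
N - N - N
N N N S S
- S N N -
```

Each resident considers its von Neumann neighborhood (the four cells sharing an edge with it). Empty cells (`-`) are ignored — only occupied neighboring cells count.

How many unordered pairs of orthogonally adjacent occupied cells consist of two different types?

Scan each occupied cell's neighbors to the right and below so each pair is counted once.
Row 0: S(0,1)–N(1,1)≠ S(0,3)–S(0,4)= S(0,3)–N(1,3)≠  → 2/3 unlike.
Row 1: S(1,0)–N(1,1)≠ S(1,0)–S(2,0)= N(1,1)–S(2,1)≠  → 2/3 unlike.
Row 2: S(2,0)–S(2,1)= S(2,0)–N(3,0)≠ S(2,1)–S(2,2)= S(2,2)–N(3,2)≠ S(2,4)–N(3,4)≠  → 3/5 unlike.
Row 3: N(3,0)–N(4,0)= N(3,2)–N(4,2)= N(3,4)–S(4,4)≠  → 1/3 unlike.
Row 4: N(4,0)–N(4,1)= N(4,1)–N(4,2)= N(4,1)–S(5,1)≠ N(4,2)–S(4,3)≠ N(4,2)–N(5,2)= S(4,3)–S(4,4)= S(4,3)–N(5,3)≠  → 3/7 unlike.
Row 5: S(5,1)–N(5,2)≠ N(5,2)–N(5,3)=  → 1/2 unlike.
Total adjacent occupied pairs: 23; unlike-type pairs: 12.

12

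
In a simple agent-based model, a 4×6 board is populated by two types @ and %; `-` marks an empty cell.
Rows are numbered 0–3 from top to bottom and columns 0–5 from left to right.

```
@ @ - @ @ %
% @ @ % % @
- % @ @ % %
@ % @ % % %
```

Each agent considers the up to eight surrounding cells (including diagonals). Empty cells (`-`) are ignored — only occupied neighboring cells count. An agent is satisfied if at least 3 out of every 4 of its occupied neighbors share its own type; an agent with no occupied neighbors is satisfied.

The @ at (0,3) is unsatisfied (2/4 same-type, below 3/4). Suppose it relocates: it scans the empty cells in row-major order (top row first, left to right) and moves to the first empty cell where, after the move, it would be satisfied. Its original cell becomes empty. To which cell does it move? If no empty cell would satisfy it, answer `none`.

Vacating (0,3). Empty cells in order:
  (0,2): 3/4 same-type → satisfied — stop here.

(0,2)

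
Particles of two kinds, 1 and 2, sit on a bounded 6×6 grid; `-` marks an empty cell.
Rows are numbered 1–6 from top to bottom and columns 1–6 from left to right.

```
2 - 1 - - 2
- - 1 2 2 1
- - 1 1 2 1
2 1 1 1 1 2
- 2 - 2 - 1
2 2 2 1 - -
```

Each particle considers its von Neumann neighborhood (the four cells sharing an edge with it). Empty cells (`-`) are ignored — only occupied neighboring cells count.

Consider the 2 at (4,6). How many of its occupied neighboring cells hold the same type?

Occupied neighbors of (4,6): (3,6)=1, (5,6)=1, (4,5)=1.
Same type (2): 0 of 3.

0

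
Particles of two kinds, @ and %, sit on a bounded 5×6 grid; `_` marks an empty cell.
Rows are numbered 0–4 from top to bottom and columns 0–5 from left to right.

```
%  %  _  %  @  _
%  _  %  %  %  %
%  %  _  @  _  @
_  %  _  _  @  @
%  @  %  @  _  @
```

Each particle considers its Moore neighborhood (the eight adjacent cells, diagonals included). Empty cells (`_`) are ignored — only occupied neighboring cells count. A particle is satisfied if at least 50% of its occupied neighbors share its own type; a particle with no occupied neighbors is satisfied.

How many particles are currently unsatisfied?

Row 0: (0,0)% 2/2 ✓ · (0,1)% 3/3 ✓ · (0,3)% 3/4 ✓ · (0,4)@ 0/4 ✗
Row 1: (1,0)% 4/4 ✓ · (1,2)% 4/5 ✓ · (1,3)% 3/5 ✓ · (1,4)% 3/6 ✓ · (1,5)% 1/3 ✗
Row 2: (2,0)% 3/3 ✓ · (2,1)% 4/4 ✓ · (2,3)@ 1/4 ✗ · (2,5)@ 2/4 ✓
Row 3: (3,1)% 4/5 ✓ · (3,4)@ 5/5 ✓ · (3,5)@ 3/3 ✓
Row 4: (4,0)% 1/2 ✓ · (4,1)@ 0/3 ✗ · (4,2)% 1/3 ✗ · (4,3)@ 1/2 ✓ · (4,5)@ 2/2 ✓
Unsatisfied: (0,4), (1,5), (2,3), (4,1), (4,2) — 5 in total.

5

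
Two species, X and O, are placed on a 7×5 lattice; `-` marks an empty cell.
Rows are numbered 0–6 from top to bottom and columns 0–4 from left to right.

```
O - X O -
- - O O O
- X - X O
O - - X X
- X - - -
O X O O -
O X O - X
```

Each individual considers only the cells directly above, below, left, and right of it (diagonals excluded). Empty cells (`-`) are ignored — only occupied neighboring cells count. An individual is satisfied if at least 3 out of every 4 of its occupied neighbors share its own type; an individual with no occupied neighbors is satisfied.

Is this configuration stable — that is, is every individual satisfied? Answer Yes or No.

(0,0)O 0/0 satisfied
(0,2)X 0/2 not
(0,3)O 1/2 not
(1,2)O 1/2 not
(1,3)O 3/4 satisfied
(1,4)O 2/2 satisfied
(2,1)X 0/0 satisfied
(2,3)X 1/3 not
(2,4)O 1/3 not
(3,0)O 0/0 satisfied
(3,3)X 2/2 satisfied
(3,4)X 1/2 not
(4,1)X 1/1 satisfied
(5,0)O 1/2 not
(5,1)X 2/4 not
(5,2)O 2/3 not
(5,3)O 1/1 satisfied
(6,0)O 1/2 not
(6,1)X 1/3 not
(6,2)O 1/2 not
(6,4)X 0/0 satisfied
For instance (0,2) has only 0/2 same-type neighbors, below 3/4.

No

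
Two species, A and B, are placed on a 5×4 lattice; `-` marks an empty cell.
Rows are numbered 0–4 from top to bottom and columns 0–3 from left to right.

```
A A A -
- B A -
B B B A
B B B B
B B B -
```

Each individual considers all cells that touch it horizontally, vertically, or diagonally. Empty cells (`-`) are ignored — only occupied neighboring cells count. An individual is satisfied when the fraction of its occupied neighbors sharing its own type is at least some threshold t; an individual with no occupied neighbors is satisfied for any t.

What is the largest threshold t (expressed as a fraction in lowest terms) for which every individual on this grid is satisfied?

(0,0)A 1/2
(0,1)A 3/4
(0,2)A 2/3
(1,1)B 3/7
(1,2)A 3/6
(2,0)B 4/4
(2,1)B 6/7
(2,2)B 5/7
(2,3)A 1/4
(3,0)B 5/5
(3,1)B 8/8
(3,2)B 6/7
(3,3)B 3/4
(4,0)B 3/3
(4,1)B 5/5
(4,2)B 4/4
The smallest same-type fraction is 1/4 at (2,3), which reduces to 1/4. Any threshold above that leaves this individual unsatisfied.

1/4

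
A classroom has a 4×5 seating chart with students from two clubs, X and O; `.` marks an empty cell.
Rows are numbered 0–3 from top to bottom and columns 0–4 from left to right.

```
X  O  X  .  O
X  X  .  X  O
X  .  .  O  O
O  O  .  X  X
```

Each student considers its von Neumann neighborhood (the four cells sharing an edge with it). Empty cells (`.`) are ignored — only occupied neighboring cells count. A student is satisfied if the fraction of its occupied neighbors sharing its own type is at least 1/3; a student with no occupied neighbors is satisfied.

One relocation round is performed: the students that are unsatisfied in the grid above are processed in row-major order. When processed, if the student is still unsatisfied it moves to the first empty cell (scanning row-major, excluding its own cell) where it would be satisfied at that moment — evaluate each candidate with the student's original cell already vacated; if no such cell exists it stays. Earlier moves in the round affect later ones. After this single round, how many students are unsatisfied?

Initially unsatisfied (in order): (0,1), (0,2), (1,3).
  (0,1) → (0,3).
  (0,2) → (0,1).
  (1,3) → (0,2).
Resulting grid:
X X X O O
X X . . O
X . . O O
O O . X X
All satisfied now.

0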